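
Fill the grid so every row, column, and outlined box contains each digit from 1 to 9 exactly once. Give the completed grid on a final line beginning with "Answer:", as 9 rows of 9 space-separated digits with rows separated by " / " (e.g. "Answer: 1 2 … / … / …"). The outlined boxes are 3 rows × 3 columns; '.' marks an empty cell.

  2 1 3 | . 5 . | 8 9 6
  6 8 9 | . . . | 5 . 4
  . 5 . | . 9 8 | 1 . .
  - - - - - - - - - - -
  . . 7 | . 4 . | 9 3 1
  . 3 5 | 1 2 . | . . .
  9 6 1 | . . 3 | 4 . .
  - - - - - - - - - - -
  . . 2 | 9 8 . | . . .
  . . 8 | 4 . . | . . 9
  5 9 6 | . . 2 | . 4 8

Step 1. [r8c2∈{7}] nothing but 7 survives at r8c2. So r8c2=7.
Step 2. [r1c4∈{7}] only 7 remains possible at r1c4, so r1c4=7.
Step 3. [r5c9∈{7}] nothing but 7 survives at r5c9, so r5c9=7.
Step 4. [r7c6∈{1,5,6,7}] r7c6 is the only open cell in col 6 admitting 7. So r7c6=7.
Step 5. [r9c4∈{3}] only 3 remains possible at r9c4, so r9c4=3.
Step 6. [r5c7∈{6}] r5c7 has the single candidate 6 ⇒ r5c7=6.
Step 7. [r8c6∈{1,5,6}] box 8 places 5 nowhere but r8c6, so r8c6=5.
Step 8. [r7c8∈{1,5,6}] across row 7, 6 lands solely at r7c8, so r7c8=6.
Step 9. [r6c8∈{2,5,8}] 5 has one home in col 8: r6c8, so r6c8=5.
Step 10. [r5c1∈{4,8}] in row 5, 4 fits only at r5c1 ⇒ r5c1=4.
Step 11. [r8c8∈{1,2}] 1 has one home in col 8: r8c8 ⇒ r8c8=1.
Step 12. [r7c7∈{3}] r7c7's peers cover all but 3, so r7c7=3.
Step 13. [r2c8∈{2,7}] 7 has one home in row 2: r2c8, so r2c8=7.
Step 14. [r3c4∈{2,6}] in row 3, 6 fits only at r3c4 ⇒ r3c4=6.
Step 15. [r6c9∈{2}] r6c9 is down to just 2. So r6c9=2.
Step 16. [r4c1∈{8}] nothing but 8 survives at r4c1 ⇒ r4c1=8.
Step 17. [r9c5∈{1}] r9c5's peers cover all but 1, so r9c5=1.
Step 18. [r2c4∈{2}] nothing but 2 survives at r2c4. So r2c4=2.
Step 19. [r4c2∈{2}] r4c2 is down to just 2, so r4c2=2.
Step 20. [r5c8∈{8}] r5c8 has the single candidate 8 ⇒ r5c8=8.
Step 21. [r7c9∈{5}] nothing but 5 survives at r7c9, so r7c9=5.
Step 22. [r3c8∈{2}] nothing but 2 survives at r3c8, so r3c8=2.
Step 23. [r8c1∈{3}] nothing but 3 survives at r8c1, so r8c1=3.
Step 24. [r2c5∈{3}] r2c5's peers cover all but 3, so r2c5=3.
Step 25. [r5c6∈{9}] nothing but 9 survives at r5c6. So r5c6=9.
Step 26. [r3c3∈{4}] r3c3's peers cover all but 4. So r3c3=4.
Step 27. [r3c1∈{7}] r3c1 has the single candidate 7. So r3c1=7.
Step 28. [r6c5∈{7}] r6c5 is down to just 7 ⇒ r6c5=7.
Step 29. [r8c5∈{6}] r8c5 has the single candidate 6. So r8c5=6.
Step 30. [r4c4∈{5}] r4c4 is down to just 5, so r4c4=5.
Step 31. [r6c4∈{8}] r6c4's peers cover all but 8 ⇒ r6c4=8.
Step 32. [r1c6∈{4}] r1c6's peers cover all but 4. So r1c6=4.
Step 33. [r2c6∈{1}] only 1 remains possible at r2c6. So r2c6=1.
Step 34. [r8c7∈{2}] r8c7 is down to just 2. So r8c7=2.
Step 35. [r4c6∈{6}] r4c6 is down to just 6. So r4c6=6.
Step 36. [r7c1∈{1}] nothing but 1 survives at r7c1. So r7c1=1.
Step 37. [r3c9∈{3}] r3c9 has the single candidate 3 ⇒ r3c9=3.
Step 38. [r9c7∈{7}] r9c7's peers cover all but 7. So r9c7=7.
Step 39. [r7c2∈{4}] nothing but 4 survives at r7c2 ⇒ r7c2=4.

Answer: 2 1 3 7 5 4 8 9 6 / 6 8 9 2 3 1 5 7 4 / 7 5 4 6 9 8 1 2 3 / 8 2 7 5 4 6 9 3 1 / 4 3 5 1 2 9 6 8 7 / 9 6 1 8 7 3 4 5 2 / 1 4 2 9 8 7 3 6 5 / 3 7 8 4 6 5 2 1 9 / 5 9 6 3 1 2 7 4 8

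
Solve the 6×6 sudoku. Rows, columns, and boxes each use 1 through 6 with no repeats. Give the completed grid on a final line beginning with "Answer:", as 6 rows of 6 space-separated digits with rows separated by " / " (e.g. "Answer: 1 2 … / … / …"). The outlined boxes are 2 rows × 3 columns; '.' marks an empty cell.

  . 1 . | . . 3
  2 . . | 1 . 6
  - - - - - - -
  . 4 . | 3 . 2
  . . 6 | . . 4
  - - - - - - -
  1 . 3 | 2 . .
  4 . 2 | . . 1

Step 1. [r4c4∈{5}] r4c4 has the single candidate 5. So r4c4=5.
Step 2. [r5c5∈{4,5,6}] r5c5 is the only open cell in row 5 admitting 4 ⇒ r5c5=4.
Step 3. [r2c5∈{5}] r2c5 is down to just 5, so r2c5=5.
Step 4. [r5c2∈{5,6}] in row 5, 6 fits only at r5c2 ⇒ r5c2=6.
Step 5. [r3c1∈{5}] nothing but 5 survives at r3c1 ⇒ r3c1=5.
Step 6. [r3c5∈{1,6}] r3c5 is the only open cell in row 3 admitting 6 ⇒ r3c5=6.
Step 7. [r2c3∈{4}] r2c3 is down to just 4 ⇒ r2c3=4.
Step 8. [r2c2∈{3}] r2c2 is down to just 3 ⇒ r2c2=3.
Step 9. [r1c4∈{4}] r1c4's peers cover all but 4, so r1c4=4.
Step 10. [r4c5∈{1}] r4c5's peers cover all but 1. So r4c5=1.
Step 11. [r3c3∈{1}] only 1 remains possible at r3c3, so r3c3=1.
Step 12. [r5c6∈{5}] r5c6 is down to just 5, so r5c6=5.
Step 13. [r1c5∈{2}] r1c5's peers cover all but 2, so r1c5=2.
Step 14. [r1c1∈{6}] r1c1 is down to just 6 ⇒ r1c1=6.
Step 15. [r6c5∈{3}] r6c5's peers cover all but 3, so r6c5=3.
Step 16. [r6c2∈{5}] nothing but 5 survives at r6c2 ⇒ r6c2=5.
Step 17. [r1c3∈{5}] only 5 remains possible at r1c3 ⇒ r1c3=5.
Step 18. [r6c4∈{6}] r6c4 is down to just 6. So r6c4=6.
Step 19. [r4c2∈{2}] r4c2 is down to just 2 ⇒ r4c2=2.
Step 20. [r4c1∈{3}] nothing but 3 survives at r4c1 ⇒ r4c1=3.

Answer: 6 1 5 4 2 3 / 2 3 4 1 5 6 / 5 4 1 3 6 2 / 3 2 6 5 1 4 / 1 6 3 2 4 5 / 4 5 2 6 3 1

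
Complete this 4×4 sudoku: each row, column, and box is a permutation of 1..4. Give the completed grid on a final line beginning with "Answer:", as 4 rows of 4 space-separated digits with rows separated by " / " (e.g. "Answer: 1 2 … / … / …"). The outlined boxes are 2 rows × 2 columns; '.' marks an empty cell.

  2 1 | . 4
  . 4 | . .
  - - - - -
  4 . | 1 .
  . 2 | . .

Step 1. [r4c4∈{3}] nothing but 3 survives at r4c4. So r4c4=3.
Step 2. [r2c3∈{2,3}] 2 has one home in col 3: r2c3 ⇒ r2c3=2.
Step 3. [r1c3∈{3}] r1c3 has the single candidate 3, so r1c3=3.
Step 4. [r4c3∈{4}] r4c3's peers cover all but 4. So r4c3=4.
Step 5. [r4c1∈{1}] r4c1 is down to just 1, so r4c1=1.
Step 6. [r3c4∈{2}] only 2 remains possible at r3c4. So r3c4=2.
Step 7. [r2c4∈{1}] r2c4's peers cover all but 1. So r2c4=1.
Step 8. [r2c1∈{3}] r2c1's peers cover all but 3, so r2c1=3.
Step 9. [r3c2∈{3}] only 3 remains possible at r3c2, so r3c2=3.

Answer: 2 1 3 4 / 3 4 2 1 / 4 3 1 2 / 1 2 4 3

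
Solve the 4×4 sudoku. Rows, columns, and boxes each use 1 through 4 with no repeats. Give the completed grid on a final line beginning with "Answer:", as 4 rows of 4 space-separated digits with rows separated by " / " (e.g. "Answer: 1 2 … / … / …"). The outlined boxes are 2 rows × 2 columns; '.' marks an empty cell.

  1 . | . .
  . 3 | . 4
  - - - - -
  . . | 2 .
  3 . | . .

Step 1. [r1c2∈{2,4}] across row 1, 4 lands solely at r1c2, so r1c2=4.
Step 2. [r4c4∈{1}] r4c4's peers cover all but 1, so r4c4=1.
Step 3. [r1c3∈{3}] r1c3's peers cover all but 3 ⇒ r1c3=3.
Step 4. [r3c4∈{3}] only 3 remains possible at r3c4. So r3c4=3.
Step 5. [r3c1∈{4}] nothing but 4 survives at r3c1, so r3c1=4.
Step 6. [r4c2∈{2}] r4c2 has the single candidate 2, so r4c2=2.
Step 7. [r1c4∈{2}] only 2 remains possible at r1c4 ⇒ r1c4=2.
Step 8. [r2c3∈{1}] r2c3's peers cover all but 1. So r2c3=1.
Step 9. [r2c1∈{2}] nothing but 2 survives at r2c1. So r2c1=2.
Step 10. [r4c3∈{4}] r4c3 is down to just 4, so r4c3=4.
Step 11. [r3c2∈{1}] nothing but 1 survives at r3c2, so r3c2=1.

Answer: 1 4 3 2 / 2 3 1 4 / 4 1 2 3 / 3 2 4 1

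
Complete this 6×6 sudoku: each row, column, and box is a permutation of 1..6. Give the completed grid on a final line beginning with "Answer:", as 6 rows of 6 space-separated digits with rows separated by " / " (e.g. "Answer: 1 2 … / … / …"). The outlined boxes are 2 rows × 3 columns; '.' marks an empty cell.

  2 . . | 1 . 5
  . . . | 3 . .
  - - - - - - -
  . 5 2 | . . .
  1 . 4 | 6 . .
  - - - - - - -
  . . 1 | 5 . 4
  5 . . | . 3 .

Step 1. [r6c3∈{6}] only 6 remains possible at r6c3, so r6c3=6.
Step 2. [r2c6∈{2,6}] r2c6 is the only open cell in col 6 admitting 6. So r2c6=6.
Step 3. [r4c2∈{3}] r4c2 is down to just 3. So r4c2=3.
Step 4. [r2c5∈{2,4}] r2c5 is the only open cell in row 2 admitting 2, so r2c5=2.
Step 5. [r6c2∈{2,4}] across row 6, 4 lands solely at r6c2. So r6c2=4.
Step 6. [r6c6∈{1,2}] r6c6 is the only open cell in row 6 admitting 1 ⇒ r6c6=1.
Step 7. [r3c5∈{1,4}] 1 has one home in row 3: r3c5. So r3c5=1.
Step 8. [r3c4∈{4}] nothing but 4 survives at r3c4 ⇒ r3c4=4.
Step 9. [r1c2∈{6}] r1c2 is down to just 6, so r1c2=6.
Step 10. [r5c2∈{2}] r5c2 has the single candidate 2, so r5c2=2.
Step 11. [r2c3∈{5}] only 5 remains possible at r2c3 ⇒ r2c3=5.
Step 12. [r2c1∈{4}] r2c1 has the single candidate 4. So r2c1=4.
Step 13. [r3c6∈{3}] r3c6 is down to just 3. So r3c6=3.
Step 14. [r5c1∈{3}] r5c1 is down to just 3 ⇒ r5c1=3.
Step 15. [r6c4∈{2}] r6c4's peers cover all but 2, so r6c4=2.
Step 16. [r3c1∈{6}] nothing but 6 survives at r3c1 ⇒ r3c1=6.
Step 17. [r5c5∈{6}] r5c5's peers cover all but 6 ⇒ r5c5=6.
Step 18. [r2c2∈{1}] r2c2 is down to just 1 ⇒ r2c2=1.
Step 19. [r1c3∈{3}] only 3 remains possible at r1c3. So r1c3=3.
Step 20. [r1c5∈{4}] nothing but 4 survives at r1c5, so r1c5=4.
Step 21. [r4c6∈{2}] r4c6 is down to just 2 ⇒ r4c6=2.
Step 22. [r4c5∈{5}] nothing but 5 survives at r4c5. So r4c5=5.

Answer: 2 6 3 1 4 5 / 4 1 5 3 2 6 / 6 5 2 4 1 3 / 1 3 4 6 5 2 / 3 2 1 5 6 4 / 5 4 6 2 3 1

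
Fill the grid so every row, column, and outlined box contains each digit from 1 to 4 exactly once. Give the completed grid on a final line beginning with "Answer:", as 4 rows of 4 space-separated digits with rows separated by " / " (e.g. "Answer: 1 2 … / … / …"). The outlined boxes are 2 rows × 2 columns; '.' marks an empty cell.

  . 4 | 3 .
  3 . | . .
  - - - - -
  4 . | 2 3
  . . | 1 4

Step 1. [r1c1∈{1,2}] across col 1, 1 lands solely at r1c1, so r1c1=1.
Step 2. [r2c2∈{2}] r2c2's peers cover all but 2. So r2c2=2.
Step 3. [r3c2∈{1}] only 1 remains possible at r3c2. So r3c2=1.
Step 4. [r4c1∈{2}] r4c1's peers cover all but 2, so r4c1=2.
Step 5. [r2c3∈{4}] only 4 remains possible at r2c3 ⇒ r2c3=4.
Step 6. [r2c4∈{1}] nothing but 1 survives at r2c4 ⇒ r2c4=1.
Step 7. [r1c4∈{2}] r1c4 is down to just 2, so r1c4=2.
Step 8. [r4c2∈{3}] r4c2 is down to just 3 ⇒ r4c2=3.

Answer: 1 4 3 2 / 3 2 4 1 / 4 1 2 3 / 2 3 1 4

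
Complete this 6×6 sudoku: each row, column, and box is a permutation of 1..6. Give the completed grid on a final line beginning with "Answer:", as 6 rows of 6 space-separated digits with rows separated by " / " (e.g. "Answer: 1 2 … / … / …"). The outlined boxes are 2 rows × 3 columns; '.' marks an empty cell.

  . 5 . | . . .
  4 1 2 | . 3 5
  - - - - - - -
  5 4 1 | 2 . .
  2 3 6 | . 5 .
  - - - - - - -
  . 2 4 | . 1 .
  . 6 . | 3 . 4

Step 1. [r1c1∈{3,6}] r1c1 is the only open cell in col 1 admitting 6 ⇒ r1c1=6.
Step 2. [r4c4∈{1,4}] 4 has one home in row 4: r4c4, so r4c4=4.
Step 3. [r5c6∈{6}] only 6 remains possible at r5c6. So r5c6=6.
Step 4. [r1c6∈{1,2}] in col 6, 2 fits only at r1c6 ⇒ r1c6=2.
Step 5. [r6c5∈{2}] nothing but 2 survives at r6c5. So r6c5=2.
Step 6. [r3c6∈{3}] r3c6's peers cover all but 3. So r3c6=3.
Step 7. [r1c5∈{4}] r1c5 has the single candidate 4 ⇒ r1c5=4.
Step 8. [r6c1∈{1}] r6c1 is down to just 1, so r6c1=1.
Step 9. [r2c4∈{6}] nothing but 6 survives at r2c4, so r2c4=6.
Step 10. [r1c4∈{1}] nothing but 1 survives at r1c4 ⇒ r1c4=1.
Step 11. [r6c3∈{5}] r6c3 is down to just 5. So r6c3=5.
Step 12. [r3c5∈{6}] r3c5 has the single candidate 6, so r3c5=6.
Step 13. [r4c6∈{1}] r4c6's peers cover all but 1, so r4c6=1.
Step 14. [r1c3∈{3}] r1c3 has the single candidate 3. So r1c3=3.
Step 15. [r5c1∈{3}] only 3 remains possible at r5c1. So r5c1=3.
Step 16. [r5c4∈{5}] r5c4's peers cover all but 5, so r5c4=5.

Answer: 6 5 3 1 4 2 / 4 1 2 6 3 5 / 5 4 1 2 6 3 / 2 3 6 4 5 1 / 3 2 4 5 1 6 / 1 6 5 3 2 4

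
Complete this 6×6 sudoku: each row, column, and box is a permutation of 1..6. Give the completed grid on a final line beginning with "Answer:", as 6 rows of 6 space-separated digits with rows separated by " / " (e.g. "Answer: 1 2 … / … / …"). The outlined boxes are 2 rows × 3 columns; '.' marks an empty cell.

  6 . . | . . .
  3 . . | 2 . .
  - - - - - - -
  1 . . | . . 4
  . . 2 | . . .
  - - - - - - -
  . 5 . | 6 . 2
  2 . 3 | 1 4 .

Step 1. [r4c1∈{4,5}] 5 has one home in col 1: r4c1, so r4c1=5.
Step 2. [r4c4∈{3}] r4c4 has the single candidate 3 ⇒ r4c4=3.
Step 3. [r4c2∈{4,6}] 4 has one home in row 4: r4c2, so r4c2=4.
Step 4. [r2c2∈{1}] r2c2's peers cover all but 1, so r2c2=1.
Step 5. [r1c6∈{1,3,5}] in col 6, 3 fits only at r1c6. So r1c6=3.
Step 6. [r2c3∈{4,5}] across row 2, 4 lands solely at r2c3. So r2c3=4.
Step 7. [r3c5∈{2,5,6}] 2 has one home in row 3: r3c5. So r3c5=2.
Step 8. [r4c6∈{1,6}] across col 6, 1 lands solely at r4c6, so r4c6=1.
Step 9. [r1c3∈{5}] nothing but 5 survives at r1c3. So r1c3=5.
Step 10. [r2c5∈{5,6}] col 5 places 5 nowhere but r2c5, so r2c5=5.
Step 11. [r6c2∈{6}] r6c2 is down to just 6 ⇒ r6c2=6.
Step 12. [r5c5∈{3}] nothing but 3 survives at r5c5. So r5c5=3.
Step 13. [r3c3∈{6}] r3c3 has the single candidate 6. So r3c3=6.
Step 14. [r6c6∈{5}] nothing but 5 survives at r6c6. So r6c6=5.
Step 15. [r5c3∈{1}] only 1 remains possible at r5c3 ⇒ r5c3=1.
Step 16. [r1c5∈{1}] only 1 remains possible at r1c5. So r1c5=1.
Step 17. [r2c6∈{6}] r2c6 is down to just 6, so r2c6=6.
Step 18. [r1c4∈{4}] only 4 remains possible at r1c4. So r1c4=4.
Step 19. [r1c2∈{2}] nothing but 2 survives at r1c2, so r1c2=2.
Step 20. [r5c1∈{4}] r5c1 is down to just 4. So r5c1=4.
Step 21. [r3c2∈{3}] nothing but 3 survives at r3c2. So r3c2=3.
Step 22. [r4c5∈{6}] only 6 remains possible at r4c5, so r4c5=6.
Step 23. [r3c4∈{5}] r3c4's peers cover all but 5, so r3c4=5.

Answer: 6 2 5 4 1 3 / 3 1 4 2 5 6 / 1 3 6 5 2 4 / 5 4 2 3 6 1 / 4 5 1 6 3 2 / 2 6 3 1 4 5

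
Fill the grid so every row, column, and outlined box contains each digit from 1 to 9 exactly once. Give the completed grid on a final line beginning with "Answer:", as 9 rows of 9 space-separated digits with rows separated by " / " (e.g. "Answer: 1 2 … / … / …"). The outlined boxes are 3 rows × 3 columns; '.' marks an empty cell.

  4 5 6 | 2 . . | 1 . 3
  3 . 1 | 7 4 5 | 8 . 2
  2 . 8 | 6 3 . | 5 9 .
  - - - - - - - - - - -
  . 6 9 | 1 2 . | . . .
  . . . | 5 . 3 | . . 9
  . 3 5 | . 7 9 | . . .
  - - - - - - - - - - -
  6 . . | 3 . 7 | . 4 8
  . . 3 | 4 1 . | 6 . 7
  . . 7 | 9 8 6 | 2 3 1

Step 1. [r6c8∈{1,2,6,8}] row 6 places 2 nowhere but r6c8, so r6c8=2.
Step 2. [r5c8∈{1,6,7,8}] across col 8, 1 lands solely at r5c8, so r5c8=1.
Step 3. [r8c1∈{5,8,9}] across col 1, 9 lands solely at r8c1, so r8c1=9.
Step 4. [r6c7∈{4}] r6c7 has the single candidate 4. So r6c7=4.
Step 5. [r5c7∈{7}] r5c7's peers cover all but 7. So r5c7=7.
Step 6. [r5c1∈{8}] nothing but 8 survives at r5c1 ⇒ r5c1=8.
Step 7. [r7c3∈{2}] r7c3 is down to just 2. So r7c3=2.
Step 8. [r4c8∈{5,8}] 8 has one home in col 8: r4c8. So r4c8=8.
Step 9. [r5c2∈{2,4}] row 5 places 2 nowhere but r5c2. So r5c2=2.
Step 10. [r7c7∈{9}] r7c7's peers cover all but 9, so r7c7=9.
Step 11. [r8c2∈{8}] only 8 remains possible at r8c2, so r8c2=8.
Step 12. [r7c2∈{1}] r7c2 is down to just 1 ⇒ r7c2=1.
Step 13. [r2c2∈{9}] nothing but 9 survives at r2c2, so r2c2=9.
Step 14. [r4c7∈{3}] nothing but 3 survives at r4c7, so r4c7=3.
Step 15. [r4c1∈{7}] r4c1 is down to just 7, so r4c1=7.
Step 16. [r9c1∈{5}] nothing but 5 survives at r9c1. So r9c1=5.
Step 17. [r6c1∈{1}] r6c1's peers cover all but 1. So r6c1=1.
Step 18. [r1c8∈{7}] nothing but 7 survives at r1c8 ⇒ r1c8=7.
Step 19. [r5c5∈{6}] r5c5 has the single candidate 6. So r5c5=6.
Step 20. [r8c6∈{2}] r8c6's peers cover all but 2, so r8c6=2.
Step 21. [r1c6∈{8}] r1c6 has the single candidate 8. So r1c6=8.
Step 22. [r6c4∈{8}] r6c4's peers cover all but 8, so r6c4=8.
Step 23. [r8c8∈{5}] only 5 remains possible at r8c8. So r8c8=5.
Step 24. [r3c9∈{4}] only 4 remains possible at r3c9. So r3c9=4.
Step 25. [r5c3∈{4}] r5c3's peers cover all but 4. So r5c3=4.
Step 26. [r4c9∈{5}] r4c9 has the single candidate 5, so r4c9=5.
Step 27. [r3c2∈{7}] r3c2 has the single candidate 7 ⇒ r3c2=7.
Step 28. [r4c6∈{4}] r4c6's peers cover all but 4. So r4c6=4.
Step 29. [r7c5∈{5}] r7c5's peers cover all but 5 ⇒ r7c5=5.
Step 30. [r3c6∈{1}] r3c6's peers cover all but 1 ⇒ r3c6=1.
Step 31. [r6c9∈{6}] r6c9 is down to just 6. So r6c9=6.
Step 32. [r2c8∈{6}] r2c8 has the single candidate 6. So r2c8=6.
Step 33. [r9c2∈{4}] nothing but 4 survives at r9c2 ⇒ r9c2=4.
Step 34. [r1c5∈{9}] nothing but 9 survives at r1c5 ⇒ r1c5=9.

Answer: 4 5 6 2 9 8 1 7 3 / 3 9 1 7 4 5 8 6 2 / 2 7 8 6 3 1 5 9 4 / 7 6 9 1 2 4 3 8 5 / 8 2 4 5 6 3 7 1 9 / 1 3 5 8 7 9 4 2 6 / 6 1 2 3 5 7 9 4 8 / 9 8 3 4 1 2 6 5 7 / 5 4 7 9 8 6 2 3 1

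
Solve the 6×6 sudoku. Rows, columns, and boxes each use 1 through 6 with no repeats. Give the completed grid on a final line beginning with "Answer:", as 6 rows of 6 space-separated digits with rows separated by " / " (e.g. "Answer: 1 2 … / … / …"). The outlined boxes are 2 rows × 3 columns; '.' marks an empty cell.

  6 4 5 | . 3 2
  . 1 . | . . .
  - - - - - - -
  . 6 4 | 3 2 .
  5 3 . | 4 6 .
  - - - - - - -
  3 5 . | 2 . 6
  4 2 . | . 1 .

Step 1. [r2c5∈{4,5}] 5 has one home in col 5: r2c5, so r2c5=5.
Step 2. [r3c1∈{1}] r3c1 has the single candidate 1, so r3c1=1.
Step 3. [r4c3∈{2}] nothing but 2 survives at r4c3 ⇒ r4c3=2.
Step 4. [r3c6∈{5}] nothing but 5 survives at r3c6 ⇒ r3c6=5.
Step 5. [r1c4∈{1}] r1c4 has the single candidate 1, so r1c4=1.
Step 6. [r2c4∈{6}] r2c4 has the single candidate 6, so r2c4=6.
Step 7. [r6c3∈{6}] r6c3 is down to just 6 ⇒ r6c3=6.
Step 8. [r5c3∈{1}] r5c3's peers cover all but 1, so r5c3=1.
Step 9. [r2c1∈{2}] r2c1 is down to just 2, so r2c1=2.
Step 10. [r2c3∈{3}] r2c3 is down to just 3. So r2c3=3.
Step 11. [r4c6∈{1}] nothing but 1 survives at r4c6 ⇒ r4c6=1.
Step 12. [r6c4∈{5}] only 5 remains possible at r6c4. So r6c4=5.
Step 13. [r2c6∈{4}] nothing but 4 survives at r2c6 ⇒ r2c6=4.
Step 14. [r5c5∈{4}] r5c5 has the single candidate 4, so r5c5=4.
Step 15. [r6c6∈{3}] only 3 remains possible at r6c6. So r6c6=3.

Answer: 6 4 5 1 3 2 / 2 1 3 6 5 4 / 1 6 4 3 2 5 / 5 3 2 4 6 1 / 3 5 1 2 4 6 / 4 2 6 5 1 3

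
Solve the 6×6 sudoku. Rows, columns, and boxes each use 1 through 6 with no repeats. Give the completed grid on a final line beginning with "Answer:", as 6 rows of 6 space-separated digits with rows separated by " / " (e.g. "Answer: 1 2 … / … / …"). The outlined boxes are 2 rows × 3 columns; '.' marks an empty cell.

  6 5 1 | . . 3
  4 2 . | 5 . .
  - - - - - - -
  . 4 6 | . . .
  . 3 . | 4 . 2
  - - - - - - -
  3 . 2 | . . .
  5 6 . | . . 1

Step 1. [r4c5∈{1,5,6}] 6 has one home in row 4: r4c5, so r4c5=6.
Step 2. [r5c6∈{4,5,6}] in col 6, 4 fits only at r5c6, so r5c6=4.
Step 3. [r3c4∈{1,3}] in col 4, 1 fits only at r3c4 ⇒ r3c4=1.
Step 4. [r3c5∈{3,5}] r3c5 is the only open cell in row 3 admitting 3. So r3c5=3.
Step 5. [r1c4∈{2}] only 2 remains possible at r1c4. So r1c4=2.
Step 6. [r5c5∈{5}] r5c5's peers cover all but 5 ⇒ r5c5=5.
Step 7. [r1c5∈{4}] r1c5 has the single candidate 4, so r1c5=4.
Step 8. [r4c1∈{1}] r4c1 has the single candidate 1 ⇒ r4c1=1.
Step 9. [r5c4∈{6}] r5c4 has the single candidate 6. So r5c4=6.
Step 10. [r2c6∈{6}] r2c6's peers cover all but 6 ⇒ r2c6=6.
Step 11. [r3c1∈{2}] r3c1's peers cover all but 2. So r3c1=2.
Step 12. [r2c3∈{3}] r2c3 is down to just 3. So r2c3=3.
Step 13. [r5c2∈{1}] r5c2 is down to just 1 ⇒ r5c2=1.
Step 14. [r4c3∈{5}] r4c3's peers cover all but 5 ⇒ r4c3=5.
Step 15. [r6c4∈{3}] r6c4 has the single candidate 3, so r6c4=3.
Step 16. [r3c6∈{5}] r3c6's peers cover all but 5, so r3c6=5.
Step 17. [r2c5∈{1}] r2c5 is down to just 1, so r2c5=1.
Step 18. [r6c3∈{4}] nothing but 4 survives at r6c3 ⇒ r6c3=4.
Step 19. [r6c5∈{2}] r6c5 is down to just 2, so r6c5=2.

Answer: 6 5 1 2 4 3 / 4 2 3 5 1 6 / 2 4 6 1 3 5 / 1 3 5 4 6 2 / 3 1 2 6 5 4 / 5 6 4 3 2 1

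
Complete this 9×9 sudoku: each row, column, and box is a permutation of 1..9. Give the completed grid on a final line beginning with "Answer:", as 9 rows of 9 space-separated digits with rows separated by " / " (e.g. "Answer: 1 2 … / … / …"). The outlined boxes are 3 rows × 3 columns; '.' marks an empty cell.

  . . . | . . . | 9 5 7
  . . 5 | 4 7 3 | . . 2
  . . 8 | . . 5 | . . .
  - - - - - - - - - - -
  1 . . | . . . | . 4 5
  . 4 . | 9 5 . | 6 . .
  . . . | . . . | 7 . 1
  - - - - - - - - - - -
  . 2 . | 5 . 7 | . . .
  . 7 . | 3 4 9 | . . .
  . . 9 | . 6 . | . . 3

Step 1. [r5c9∈{8}] r5c9's peers cover all but 8. So r5c9=8.
Step 2. [r4c2∈{3,6,8,9}] 9 has one home in row 4: r4c2, so r4c2=9.
Step 3. [r8c9∈{6}] r8c9 has the single candidate 6 ⇒ r8c9=6.
Step 4. [r3c1∈{2,3,4,6,7,9}] r3c1 is the only open cell in row 3 admitting 7, so r3c1=7.
Step 5. [r8c3∈{1}] nothing but 1 survives at r8c3, so r8c3=1.
Step 6. [r4c4∈{2,6,7,8}] col 4 places 7 nowhere but r4c4. So r4c4=7.
Step 7. [r9c8∈{1,2,7,8}] 7 has one home in row 9: r9c8 ⇒ r9c8=7.
Step 8. [r6c8∈{2,3,9}] 9 has one home in row 6: r6c8 ⇒ r6c8=9.
Step 9. [r5c6∈{1,2}] r5c6 is the only open cell in row 5 admitting 1, so r5c6=1.
Step 10. [r6c6∈{2,4,6,8}] in row 6, 4 fits only at r6c6. So r6c6=4.
Step 11. [r5c3∈{2,3,7}] in row 5, 7 fits only at r5c3 ⇒ r5c3=7.
Step 12. [r3c9∈{4}] r3c9 is down to just 4. So r3c9=4.
Step 13. [r3c5∈{1,2,9}] row 3 places 9 nowhere but r3c5, so r3c5=9.
Step 14. [r3c4∈{1,2,6}] in row 3, 2 fits only at r3c4 ⇒ r3c4=2.
Step 15. [r9c6∈{2,8}] across box 8, 2 lands solely at r9c6, so r9c6=2.
Step 16. [r6c2∈{3,5,6,8}] col 2 has a naked triple {1,3,6} across r1c2, r2c2, r3c2, so r6c2≠6.
Step 17. [r7c7∈{1,4,8}] row 7 has a naked pair {1,8} at r7c5 and r7c8, so r7c7≠8.
Step 18. [r6c1∈{2,3,5,6,8}] r4c3, r5c1, r6c3 in box 4 together hold only {2,3,6}; those three values are spoken for ⇒ r6c1≠6.
Step 19. [r2c1∈{6,9}] across row 2, 9 lands solely at r2c1. So r2c1=9.
Step 20. [r9c1∈{4,5,8}] box 7 has a naked pair {5,8} at r8c1 and r9c2, so r9c1≠8.
Step 21. [r6c5∈{2,3,8}] r1c5 and r7c5 in col 5 both hold exactly {1,8}; those values are spoken for ⇒ r6c5≠8.
Step 22. [r1c3∈{2,3,4,6}] box 1 has a naked triple {1,3,6} across r1c2, r2c2, r3c2, so r1c3≠3.
Step 23. [r4c5∈{2,3,8}] the pair r1c5,r7c5 in col 5 locks {1,8} between them, so r4c5≠8.
Step 24. [r4c6∈{6,8}] row 4 places 8 nowhere but r4c6. So r4c6=8.
Step 25. [r4c3∈{2,3,6}] 6 has one home in row 4: r4c3, so r4c3=6.
Step 26. [r7c1∈{3,4,6,8}] row 7 places 6 nowhere but r7c1, so r7c1=6.
Step 27. [r7c3∈{3,4}] across row 7, 3 lands solely at r7c3. So r7c3=3.
Step 28. [r6c3∈{2}] r6c3's peers cover all but 2, so r6c3=2.
Step 29. [r5c1∈{3}] nothing but 3 survives at r5c1 ⇒ r5c1=3.
Step 30. [r3c8∈{1,3,6}] 3 has one home in col 8: r3c8, so r3c8=3.
Step 31. [r3c7∈{1}] r3c7 is down to just 1. So r3c7=1.
Step 32. [r9c4∈{1,8}] row 9 places 1 nowhere but r9c4, so r9c4=1.
Step 33. [r9c1∈{4,5}] across box 7, 4 lands solely at r9c1, so r9c1=4.
Step 34. [r2c7∈{8}] nothing but 8 survives at r2c7 ⇒ r2c7=8.
Step 35. [r9c2∈{5,8}] row 9 places 8 nowhere but r9c2. So r9c2=8.
Step 36. [r4c5∈{2,3}] across col 5, 2 lands solely at r4c5 ⇒ r4c5=2.
Step 37. [r2c2∈{1,6}] r2c2 is the only open cell in row 2 admitting 1. So r2c2=1.
Step 38. [r8c8∈{2,8}] across row 8, 8 lands solely at r8c8, so r8c8=8.
Step 39. [r1c4∈{6,8}] in col 4, 8 fits only at r1c4. So r1c4=8.
Step 40. [r8c1∈{5}] r8c1's peers cover all but 5 ⇒ r8c1=5.
Step 41. [r3c2∈{6}] nothing but 6 survives at r3c2. So r3c2=6.
Step 42. [r1c6∈{6}] r1c6 has the single candidate 6, so r1c6=6.
Step 43. [r5c8∈{2}] r5c8's peers cover all but 2 ⇒ r5c8=2.
Step 44. [r1c3∈{4}] only 4 remains possible at r1c3 ⇒ r1c3=4.
Step 45. [r8c7∈{2}] r8c7 is down to just 2, so r8c7=2.
Step 46. [r6c2∈{5}] r6c2's peers cover all but 5, so r6c2=5.
Step 47. [r1c1∈{2}] nothing but 2 survives at r1c1. So r1c1=2.
Step 48. [r7c9∈{9}] only 9 remains possible at r7c9. So r7c9=9.
Step 49. [r7c7∈{4}] nothing but 4 survives at r7c7 ⇒ r7c7=4.
Step 50. [r6c1∈{8}] r6c1's peers cover all but 8. So r6c1=8.
Step 51. [r1c2∈{3}] r1c2 has the single candidate 3 ⇒ r1c2=3.
Step 52. [r9c7∈{5}] r9c7 is down to just 5 ⇒ r9c7=5.
Step 53. [r6c5∈{3}] r6c5 has the single candidate 3. So r6c5=3.
Step 54. [r7c8∈{1}] nothing but 1 survives at r7c8 ⇒ r7c8=1.
Step 55. [r4c7∈{3}] r4c7's peers cover all but 3. So r4c7=3.
Step 56. [r2c8∈{6}] nothing but 6 survives at r2c8, so r2c8=6.
Step 57. [r7c5∈{8}] r7c5's peers cover all but 8 ⇒ r7c5=8.
Step 58. [r1c5∈{1}] only 1 remains possible at r1c5. So r1c5=1.
Step 59. [r6c4∈{6}] r6c4's peers cover all but 6, so r6c4=6.

Answer: 2 3 4 8 1 6 9 5 7 / 9 1 5 4 7 3 8 6 2 / 7 6 8 2 9 5 1 3 4 / 1 9 6 7 2 8 3 4 5 / 3 4 7 9 5 1 6 2 8 / 8 5 2 6 3 4 7 9 1 / 6 2 3 5 8 7 4 1 9 / 5 7 1 3 4 9 2 8 6 / 4 8 9 1 6 2 5 7 3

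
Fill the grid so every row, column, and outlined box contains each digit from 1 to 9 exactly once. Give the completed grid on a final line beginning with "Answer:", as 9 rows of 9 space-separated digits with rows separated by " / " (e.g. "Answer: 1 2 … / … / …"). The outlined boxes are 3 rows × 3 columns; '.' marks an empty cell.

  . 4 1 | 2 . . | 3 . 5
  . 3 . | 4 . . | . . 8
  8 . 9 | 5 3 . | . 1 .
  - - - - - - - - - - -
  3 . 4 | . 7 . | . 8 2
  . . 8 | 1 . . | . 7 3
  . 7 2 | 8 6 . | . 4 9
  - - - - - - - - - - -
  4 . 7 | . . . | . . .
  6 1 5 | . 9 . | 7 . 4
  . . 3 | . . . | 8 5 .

Step 1. [r8c6∈{2,3,8}] row 8 places 8 nowhere but r8c6, so r8c6=8.
Step 2. [r8c8∈{2,3}] r8c8 is the only open cell in row 8 admitting 2. So r8c8=2.
Step 3. [r4c7∈{1,5,6}] 1 has one home in row 4: r4c7 ⇒ r4c7=1.
Step 4. [r5c7∈{5,6}] 6 has one home in box 6: r5c7 ⇒ r5c7=6.
Step 5. [r2c1∈{2,5,7}] 5 has one home in row 2: r2c1, so r2c1=5.
Step 6. [r2c6∈{1,6,7,9}] in row 2, 7 fits only at r2c6, so r2c6=7.
Step 7. [r9c1∈{2,9}] r9c1 is the only open cell in col 1 admitting 2 ⇒ r9c1=2.
Step 8. [r3c6∈{6}] nothing but 6 survives at r3c6, so r3c6=6.
Step 9. [r7c8∈{3,6,9}] 3 has one home in col 8: r7c8 ⇒ r7c8=3.
Step 10. [r5c1∈{9}] nothing but 9 survives at r5c1 ⇒ r5c1=9.
Step 11. [r5c2∈{5}] r5c2 has the single candidate 5, so r5c2=5.
Step 12. [r4c6∈{5,9}] r4c6 is the only open cell in row 4 admitting 5. So r4c6=5.
Step 13. [r7c5∈{1,2,5}] row 7 places 5 nowhere but r7c5 ⇒ r7c5=5.
Step 14. [r7c4∈{6}] r7c4's peers cover all but 6 ⇒ r7c4=6.
Step 15. [r7c9∈{1}] r7c9's peers cover all but 1, so r7c9=1.
Step 16. [r9c6∈{1,4}] across col 6, 1 lands solely at r9c6 ⇒ r9c6=1.
Step 17. [r5c6∈{2,4}] in col 6, 4 fits only at r5c6. So r5c6=4.
Step 18. [r7c7∈{9}] only 9 remains possible at r7c7 ⇒ r7c7=9.
Step 19. [r2c8∈{6,9}] r2c8 is the only open cell in row 2 admitting 9 ⇒ r2c8=9.
Step 20. [r3c2∈{2}] r3c2 is down to just 2 ⇒ r3c2=2.
Step 21. [r6c1∈{1}] only 1 remains possible at r6c1 ⇒ r6c1=1.
Step 22. [r5c5∈{2}] only 2 remains possible at r5c5, so r5c5=2.
Step 23. [r9c9∈{6}] nothing but 6 survives at r9c9. So r9c9=6.
Step 24. [r9c2∈{9}] r9c2 is down to just 9, so r9c2=9.
Step 25. [r4c4∈{9}] r4c4 is down to just 9, so r4c4=9.
Step 26. [r2c3∈{6}] r2c3's peers cover all but 6. So r2c3=6.
Step 27. [r9c5∈{4}] r9c5's peers cover all but 4 ⇒ r9c5=4.
Step 28. [r6c6∈{3}] r6c6 has the single candidate 3 ⇒ r6c6=3.
Step 29. [r2c7∈{2}] nothing but 2 survives at r2c7, so r2c7=2.
Step 30. [r3c7∈{4}] r3c7's peers cover all but 4, so r3c7=4.
Step 31. [r7c6∈{2}] r7c6 has the single candidate 2. So r7c6=2.
Step 32. [r4c2∈{6}] r4c2 has the single candidate 6. So r4c2=6.
Step 33. [r1c1∈{7}] nothing but 7 survives at r1c1, so r1c1=7.
Step 34. [r3c9∈{7}] r3c9 has the single candidate 7. So r3c9=7.
Step 35. [r1c5∈{8}] nothing but 8 survives at r1c5, so r1c5=8.
Step 36. [r9c4∈{7}] r9c4's peers cover all but 7. So r9c4=7.
Step 37. [r1c6∈{9}] r1c6's peers cover all but 9 ⇒ r1c6=9.
Step 38. [r6c7∈{5}] nothing but 5 survives at r6c7. So r6c7=5.
Step 39. [r1c8∈{6}] only 6 remains possible at r1c8. So r1c8=6.
Step 40. [r8c4∈{3}] nothing but 3 survives at r8c4 ⇒ r8c4=3.
Step 41. [r7c2∈{8}] only 8 remains possible at r7c2, so r7c2=8.
Step 42. [r2c5∈{1}] r2c5 has the single candidate 1, so r2c5=1.

Answer: 7 4 1 2 8 9 3 6 5 / 5 3 6 4 1 7 2 9 8 / 8 2 9 5 3 6 4 1 7 / 3 6 4 9 7 5 1 8 2 / 9 5 8 1 2 4 6 7 3 / 1 7 2 8 6 3 5 4 9 / 4 8 7 6 5 2 9 3 1 / 6 1 5 3 9 8 7 2 4 / 2 9 3 7 4 1 8 5 6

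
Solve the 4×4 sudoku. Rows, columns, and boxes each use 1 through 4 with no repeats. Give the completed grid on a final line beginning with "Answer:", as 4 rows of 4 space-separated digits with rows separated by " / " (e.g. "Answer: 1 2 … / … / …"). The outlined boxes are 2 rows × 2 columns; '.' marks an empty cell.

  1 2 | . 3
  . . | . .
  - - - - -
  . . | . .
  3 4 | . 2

Step 1. [r4c3∈{1}] r4c3's peers cover all but 1. So r4c3=1.
Step 2. [r1c3∈{4}] nothing but 4 survives at r1c3, so r1c3=4.
Step 3. [r2c1∈{4}] only 4 remains possible at r2c1. So r2c1=4.
Step 4. [r2c4∈{1}] r2c4 has the single candidate 1. So r2c4=1.
Step 5. [r3c4∈{4}] r3c4's peers cover all but 4, so r3c4=4.
Step 6. [r2c2∈{3}] r2c2's peers cover all but 3. So r2c2=3.
Step 7. [r3c2∈{1}] nothing but 1 survives at r3c2 ⇒ r3c2=1.
Step 8. [r2c3∈{2}] r2c3's peers cover all but 2 ⇒ r2c3=2.
Step 9. [r3c3∈{3}] only 3 remains possible at r3c3. So r3c3=3.
Step 10. [r3c1∈{2}] only 2 remains possible at r3c1 ⇒ r3c1=2.

Answer: 1 2 4 3 / 4 3 2 1 / 2 1 3 4 / 3 4 1 2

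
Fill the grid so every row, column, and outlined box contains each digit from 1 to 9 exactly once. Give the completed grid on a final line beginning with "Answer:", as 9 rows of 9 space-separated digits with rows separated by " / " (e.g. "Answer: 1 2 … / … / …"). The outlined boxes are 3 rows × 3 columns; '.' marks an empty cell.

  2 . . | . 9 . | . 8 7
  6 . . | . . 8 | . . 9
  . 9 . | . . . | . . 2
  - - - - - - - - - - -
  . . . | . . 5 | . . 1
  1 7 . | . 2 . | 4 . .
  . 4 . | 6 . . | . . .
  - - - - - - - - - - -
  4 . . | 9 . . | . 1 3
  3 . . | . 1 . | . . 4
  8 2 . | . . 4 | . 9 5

Step 1. [r4c2∈{3,6,8}] 8 has one home in col 2: r4c2. So r4c2=8.
Step 2. [r3c1∈{5,7}] 7 has one home in col 1: r3c1, so r3c1=7.
Step 3. [r8c3∈{5,6,7,9}] 9 has one home in row 8: r8c3. So r8c3=9.
Step 4. [r2c4∈{1,2,3,4,5,7}] in row 2, 2 fits only at r2c4. So r2c4=2.
Step 5. [r2c5∈{3,4,5,7}] row 2 places 7 nowhere but r2c5. So r2c5=7.
Step 6. [r9c3∈{1,6,7}] r9c3 is the only open cell in row 9 admitting 1, so r9c3=1.
Step 7. [r5c9∈{6,8}] across col 9, 6 lands solely at r5c9 ⇒ r5c9=6.
Step 8. [r6c6∈{1,3,7,9}] r6c6 is the only open cell in row 6 admitting 1. So r6c6=1.
Step 9. [r4c4∈{3,4,7}] box 5 places 7 nowhere but r4c4. So r4c4=7.
Step 10. [r6c1∈{5,9}] 5 has one home in col 1: r6c1 ⇒ r6c1=5.
Step 11. [r5c3∈{3}] r5c3's peers cover all but 3 ⇒ r5c3=3.
Step 12. [r9c7∈{6,7}] row 9 places 7 nowhere but r9c7. So r9c7=7.
Step 13. [r9c5∈{3,6}] row 9 places 6 nowhere but r9c5. So r9c5=6.
Step 14. [r6c7∈{2,3,8,9}] in row 6, 9 fits only at r6c7, so r6c7=9.
Step 15. [r7c3∈{5,6,7}] r7c3 is the only open cell in col 3 admitting 7 ⇒ r7c3=7.
Step 16. [r5c4∈{8}] r5c4's peers cover all but 8. So r5c4=8.
Step 17. [r8c4∈{5}] r8c4 has the single candidate 5. So r8c4=5.
Step 18. [r3c5∈{3,4,5}] across col 5, 5 lands solely at r3c5, so r3c5=5.
Step 19. [r8c2∈{6}] r8c2 has the single candidate 6. So r8c2=6.
Step 20. [r3c8∈{3,4,6}] r3c8 is the only open cell in col 8 admitting 6 ⇒ r3c8=6.
Step 21. [r8c8∈{2}] r8c8 is down to just 2. So r8c8=2.
Step 22. [r3c6∈{3}] r3c6 has the single candidate 3. So r3c6=3.
Step 23. [r4c8∈{3}] nothing but 3 survives at r4c8. So r4c8=3.
Step 24. [r3c7∈{1}] r3c7 has the single candidate 1. So r3c7=1.
Step 25. [r2c2∈{1,3,5}] r2c2 is the only open cell in row 2 admitting 1. So r2c2=1.
Step 26. [r2c8∈{4,5}] across col 8, 4 lands solely at r2c8. So r2c8=4.
Step 27. [r2c3∈{5}] r2c3's peers cover all but 5 ⇒ r2c3=5.
Step 28. [r3c4∈{4}] nothing but 4 survives at r3c4. So r3c4=4.
Step 29. [r7c7∈{6,8}] r7c7 is the only open cell in row 7 admitting 6 ⇒ r7c7=6.
Step 30. [r1c7∈{3,5}] across row 1, 5 lands solely at r1c7 ⇒ r1c7=5.
Step 31. [r4c7∈{2}] nothing but 2 survives at r4c7. So r4c7=2.
Step 32. [r6c9∈{8}] r6c9's peers cover all but 8 ⇒ r6c9=8.
Step 33. [r6c8∈{7}] r6c8 has the single candidate 7. So r6c8=7.
Step 34. [r5c6∈{9}] r5c6 has the single candidate 9, so r5c6=9.
Step 35. [r6c5∈{3}] r6c5 has the single candidate 3. So r6c5=3.
Step 36. [r1c2∈{3}] r1c2's peers cover all but 3 ⇒ r1c2=3.
Step 37. [r8c7∈{8}] r8c7 has the single candidate 8 ⇒ r8c7=8.
Step 38. [r5c8∈{5}] nothing but 5 survives at r5c8. So r5c8=5.
Step 39. [r6c3∈{2}] nothing but 2 survives at r6c3 ⇒ r6c3=2.
Step 40. [r1c4∈{1}] r1c4 is down to just 1, so r1c4=1.
Step 41. [r4c3∈{6}] r4c3 is down to just 6, so r4c3=6.
Step 42. [r3c3∈{8}] r3c3 is down to just 8. So r3c3=8.
Step 43. [r7c6∈{2}] only 2 remains possible at r7c6. So r7c6=2.
Step 44. [r9c4∈{3}] only 3 remains possible at r9c4 ⇒ r9c4=3.
Step 45. [r4c5∈{4}] only 4 remains possible at r4c5. So r4c5=4.
Step 46. [r2c7∈{3}] r2c7's peers cover all but 3, so r2c7=3.
Step 47. [r1c3∈{4}] nothing but 4 survives at r1c3. So r1c3=4.
Step 48. [r7c5∈{8}] r7c5 is down to just 8. So r7c5=8.
Step 49. [r7c2∈{5}] only 5 remains possible at r7c2, so r7c2=5.
Step 50. [r1c6∈{6}] nothing but 6 survives at r1c6. So r1c6=6.
Step 51. [r8c6∈{7}] r8c6 has the single candidate 7 ⇒ r8c6=7.
Step 52. [r4c1∈{9}] only 9 remains possible at r4c1. So r4c1=9.

Answer: 2 3 4 1 9 6 5 8 7 / 6 1 5 2 7 8 3 4 9 / 7 9 8 4 5 3 1 6 2 / 9 8 6 7 4 5 2 3 1 / 1 7 3 8 2 9 4 5 6 / 5 4 2 6 3 1 9 7 8 / 4 5 7 9 8 2 6 1 3 / 3 6 9 5 1 7 8 2 4 / 8 2 1 3 6 4 7 9 5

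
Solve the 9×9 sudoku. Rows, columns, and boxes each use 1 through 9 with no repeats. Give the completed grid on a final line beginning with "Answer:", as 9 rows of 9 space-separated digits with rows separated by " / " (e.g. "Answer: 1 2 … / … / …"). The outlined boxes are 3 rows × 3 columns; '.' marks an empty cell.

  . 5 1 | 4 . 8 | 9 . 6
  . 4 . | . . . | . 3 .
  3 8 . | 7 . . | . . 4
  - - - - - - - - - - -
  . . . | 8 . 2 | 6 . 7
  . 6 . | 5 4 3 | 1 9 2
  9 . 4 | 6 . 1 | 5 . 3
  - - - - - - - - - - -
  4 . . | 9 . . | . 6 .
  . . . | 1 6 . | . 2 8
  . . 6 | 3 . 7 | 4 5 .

Step 1. [r2c4∈{2}] only 2 remains possible at r2c4, so r2c4=2.
Step 2. [r7c6∈{5}] r7c6's peers cover all but 5 ⇒ r7c6=5.
Step 3. [r6c2∈{2,7}] in row 6, 2 fits only at r6c2, so r6c2=2.
Step 4. [r1c1∈{2,7}] 2 has one home in row 1: r1c1, so r1c1=2.
Step 5. [r3c3∈{9}] nothing but 9 survives at r3c3. So r3c3=9.
Step 6. [r2c3∈{7}] only 7 remains possible at r2c3 ⇒ r2c3=7.
Step 7. [r8c2∈{3,7,9}] row 8 places 9 nowhere but r8c2. So r8c2=9.
Step 8. [r9c2∈{1}] only 1 remains possible at r9c2, so r9c2=1.
Step 9. [r7c2∈{3,7}] col 2 places 7 nowhere but r7c2 ⇒ r7c2=7.
Step 10. [r9c1∈{8}] nothing but 8 survives at r9c1. So r9c1=8.
Step 11. [r2c6∈{6,9}] 9 has one home in col 6: r2c6. So r2c6=9.
Step 12. [r7c3∈{2,3}] col 3 places 2 nowhere but r7c3 ⇒ r7c3=2.
Step 13. [r8c3∈{3,5}] in box 7, 3 fits only at r8c3. So r8c3=3.
Step 14. [r2c9∈{1,5}] in col 9, 5 fits only at r2c9, so r2c9=5.
Step 15. [r4c3∈{5}] r4c3 has the single candidate 5, so r4c3=5.
Step 16. [r3c5∈{1,5}] 5 has one home in row 3: r3c5 ⇒ r3c5=5.
Step 17. [r9c5∈{2}] only 2 remains possible at r9c5 ⇒ r9c5=2.
Step 18. [r7c5∈{8}] nothing but 8 survives at r7c5, so r7c5=8.
Step 19. [r1c8∈{7}] r1c8 is down to just 7. So r1c8=7.
Step 20. [r6c8∈{8}] r6c8 has the single candidate 8. So r6c8=8.
Step 21. [r8c6∈{4}] r8c6 has the single candidate 4 ⇒ r8c6=4.
Step 22. [r6c5∈{7}] r6c5 has the single candidate 7, so r6c5=7.
Step 23. [r2c1∈{6}] r2c1's peers cover all but 6, so r2c1=6.
Step 24. [r4c1∈{1}] nothing but 1 survives at r4c1. So r4c1=1.
Step 25. [r3c8∈{1}] r3c8's peers cover all but 1, so r3c8=1.
Step 26. [r2c5∈{1}] r2c5 is down to just 1 ⇒ r2c5=1.
Step 27. [r4c8∈{4}] r4c8 is down to just 4. So r4c8=4.
Step 28. [r1c5∈{3}] r1c5's peers cover all but 3. So r1c5=3.
Step 29. [r9c9∈{9}] nothing but 9 survives at r9c9, so r9c9=9.
Step 30. [r7c7∈{3}] r7c7 is down to just 3, so r7c7=3.
Step 31. [r5c1∈{7}] r5c1's peers cover all but 7, so r5c1=7.
Step 32. [r4c5∈{9}] r4c5 has the single candidate 9 ⇒ r4c5=9.
Step 33. [r7c9∈{1}] r7c9's peers cover all but 1, so r7c9=1.
Step 34. [r3c6∈{6}] nothing but 6 survives at r3c6, so r3c6=6.
Step 35. [r5c3∈{8}] r5c3 has the single candidate 8 ⇒ r5c3=8.
Step 36. [r4c2∈{3}] r4c2 is down to just 3, so r4c2=3.
Step 37. [r8c1∈{5}] only 5 remains possible at r8c1 ⇒ r8c1=5.
Step 38. [r2c7∈{8}] r2c7 has the single candidate 8, so r2c7=8.
Step 39. [r3c7∈{2}] r3c7 has the single candidate 2 ⇒ r3c7=2.
Step 40. [r8c7∈{7}] r8c7 has the single candidate 7 ⇒ r8c7=7.

Answer: 2 5 1 4 3 8 9 7 6 / 6 4 7 2 1 9 8 3 5 / 3 8 9 7 5 6 2 1 4 / 1 3 5 8 9 2 6 4 7 / 7 6 8 5 4 3 1 9 2 / 9 2 4 6 7 1 5 8 3 / 4 7 2 9 8 5 3 6 1 / 5 9 3 1 6 4 7 2 8 / 8 1 6 3 2 7 4 5 9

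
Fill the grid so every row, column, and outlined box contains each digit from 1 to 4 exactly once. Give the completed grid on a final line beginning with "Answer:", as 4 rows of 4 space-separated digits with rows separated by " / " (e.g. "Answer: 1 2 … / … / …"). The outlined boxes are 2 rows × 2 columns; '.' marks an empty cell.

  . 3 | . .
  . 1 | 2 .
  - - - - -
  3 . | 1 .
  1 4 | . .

Step 1. [r1c3∈{4}] r1c3 is down to just 4 ⇒ r1c3=4.
Step 2. [r4c4∈{2,3}] in row 4, 2 fits only at r4c4. So r4c4=2.
Step 3. [r2c4∈{3}] only 3 remains possible at r2c4 ⇒ r2c4=3.
Step 4. [r2c1∈{4}] nothing but 4 survives at r2c1, so r2c1=4.
Step 5. [r3c2∈{2}] only 2 remains possible at r3c2 ⇒ r3c2=2.
Step 6. [r1c4∈{1}] r1c4 is down to just 1. So r1c4=1.
Step 7. [r1c1∈{2}] only 2 remains possible at r1c1. So r1c1=2.
Step 8. [r3c4∈{4}] r3c4's peers cover all but 4 ⇒ r3c4=4.
Step 9. [r4c3∈{3}] r4c3 has the single candidate 3 ⇒ r4c3=3.

Answer: 2 3 4 1 / 4 1 2 3 / 3 2 1 4 / 1 4 3 2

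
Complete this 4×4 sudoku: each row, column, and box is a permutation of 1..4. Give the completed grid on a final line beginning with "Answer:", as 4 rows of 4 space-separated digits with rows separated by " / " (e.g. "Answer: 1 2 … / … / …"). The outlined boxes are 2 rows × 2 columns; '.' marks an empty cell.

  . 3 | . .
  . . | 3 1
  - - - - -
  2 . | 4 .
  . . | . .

Step 1. [r2c1∈{4}] only 4 remains possible at r2c1. So r2c1=4.
Step 2. [r4c3∈{1,2}] r4c3 is the only open cell in col 3 admitting 1, so r4c3=1.
Step 3. [r4c4∈{2,3}] across row 4, 2 lands solely at r4c4. So r4c4=2.
Step 4. [r1c3∈{2}] nothing but 2 survives at r1c3, so r1c3=2.
Step 5. [r2c2∈{2}] r2c2's peers cover all but 2, so r2c2=2.
Step 6. [r1c1∈{1}] nothing but 1 survives at r1c1, so r1c1=1.
Step 7. [r3c4∈{3}] r3c4's peers cover all but 3 ⇒ r3c4=3.
Step 8. [r4c2∈{4}] only 4 remains possible at r4c2, so r4c2=4.
Step 9. [r1c4∈{4}] r1c4 is down to just 4 ⇒ r1c4=4.
Step 10. [r4c1∈{3}] r4c1's peers cover all but 3, so r4c1=3.
Step 11. [r3c2∈{1}] r3c2's peers cover all but 1, so r3c2=1.

Answer: 1 3 2 4 / 4 2 3 1 / 2 1 4 3 / 3 4 1 2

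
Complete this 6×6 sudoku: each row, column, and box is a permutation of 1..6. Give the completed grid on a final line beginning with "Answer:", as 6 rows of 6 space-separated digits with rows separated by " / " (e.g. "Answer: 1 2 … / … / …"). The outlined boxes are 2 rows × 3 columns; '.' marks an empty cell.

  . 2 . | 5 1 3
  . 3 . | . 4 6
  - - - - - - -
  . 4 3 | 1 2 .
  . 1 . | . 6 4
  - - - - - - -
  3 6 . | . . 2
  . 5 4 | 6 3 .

Step 1. [r5c3∈{1}] nothing but 1 survives at r5c3 ⇒ r5c3=1.
Step 2. [r2c3∈{5}] r2c3's peers cover all but 5, so r2c3=5.
Step 3. [r3c1∈{5,6}] in row 3, 6 fits only at r3c1. So r3c1=6.
Step 4. [r4c1∈{2,5}] row 4 places 5 nowhere but r4c1. So r4c1=5.
Step 5. [r6c6∈{1}] only 1 remains possible at r6c6, so r6c6=1.
Step 6. [r4c4∈{3}] nothing but 3 survives at r4c4 ⇒ r4c4=3.
Step 7. [r2c4∈{2}] nothing but 2 survives at r2c4, so r2c4=2.
Step 8. [r5c4∈{4}] only 4 remains possible at r5c4. So r5c4=4.
Step 9. [r4c3∈{2}] r4c3 is down to just 2 ⇒ r4c3=2.
Step 10. [r1c1∈{4}] only 4 remains possible at r1c1. So r1c1=4.
Step 11. [r1c3∈{6}] r1c3 is down to just 6 ⇒ r1c3=6.
Step 12. [r6c1∈{2}] nothing but 2 survives at r6c1. So r6c1=2.
Step 13. [r3c6∈{5}] nothing but 5 survives at r3c6. So r3c6=5.
Step 14. [r5c5∈{5}] r5c5 is down to just 5, so r5c5=5.
Step 15. [r2c1∈{1}] r2c1 is down to just 1, so r2c1=1.

Answer: 4 2 6 5 1 3 / 1 3 5 2 4 6 / 6 4 3 1 2 5 / 5 1 2 3 6 4 / 3 6 1 4 5 2 / 2 5 4 6 3 1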